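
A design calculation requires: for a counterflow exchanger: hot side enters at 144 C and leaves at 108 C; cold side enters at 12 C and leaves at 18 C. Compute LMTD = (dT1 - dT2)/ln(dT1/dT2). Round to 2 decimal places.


dT1 = Th_in - Tc_out = 144 - 18 = 126
dT2 = Th_out - Tc_in = 108 - 12 = 96
LMTD = (dT1 - dT2) / ln(dT1/dT2)
LMTD = (126 - 96) / ln(126/96)
LMTD = 110.32 K


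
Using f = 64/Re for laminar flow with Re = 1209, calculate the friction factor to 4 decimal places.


f = 64 / Re
f = 64 / 1209
f = 0.0529


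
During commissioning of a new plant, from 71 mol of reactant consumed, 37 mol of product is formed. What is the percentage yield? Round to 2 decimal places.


Yield = (moles product / moles consumed) * 100%
Yield = (37 / 71) * 100
Yield = 0.5211 * 100
Yield = 52.11%


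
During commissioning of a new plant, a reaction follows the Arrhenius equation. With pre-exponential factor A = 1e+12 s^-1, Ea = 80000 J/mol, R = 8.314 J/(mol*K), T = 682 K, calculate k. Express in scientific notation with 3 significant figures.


k = A * exp(-Ea/(R*T))
k = 1e+12 * exp(-80000 / (8.314 * 682))
k = 1e+12 * exp(-14.108979)
k = 7.46e+05


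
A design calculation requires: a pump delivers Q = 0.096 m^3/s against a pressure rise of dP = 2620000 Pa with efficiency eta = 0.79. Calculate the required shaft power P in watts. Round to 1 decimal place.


P = Q * dP / eta
P = 0.096 * 2620000 / 0.79
P = 251520.0 / 0.79
P = 318379.7 W


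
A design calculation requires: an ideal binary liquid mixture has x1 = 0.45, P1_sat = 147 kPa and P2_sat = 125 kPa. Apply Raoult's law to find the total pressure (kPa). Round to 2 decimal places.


P = x1*P1_sat + x2*P2_sat
x2 = 1 - x1 = 1 - 0.45 = 0.55
P = 0.45*147 + 0.55*125
P = 66.15 + 68.75
P = 134.90 kPa


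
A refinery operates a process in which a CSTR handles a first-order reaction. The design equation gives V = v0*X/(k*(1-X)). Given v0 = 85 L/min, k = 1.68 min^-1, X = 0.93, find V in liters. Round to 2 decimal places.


V = v0 * X / (k * (1 - X))
V = 85 * 0.93 / (1.68 * (1 - 0.93))
V = 79.05 / (1.68 * 0.07)
V = 79.05 / 0.1176
V = 672.19 L


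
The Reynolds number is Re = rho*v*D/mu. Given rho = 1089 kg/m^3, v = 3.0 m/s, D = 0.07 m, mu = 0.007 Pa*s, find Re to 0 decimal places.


Re = rho * v * D / mu
Re = 1089 * 3.0 * 0.07 / 0.007
Re = 228.69 / 0.007
Re = 32670


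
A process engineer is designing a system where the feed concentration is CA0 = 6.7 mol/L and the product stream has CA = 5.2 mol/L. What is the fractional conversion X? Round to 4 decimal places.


X = (CA0 - CA) / CA0
X = (6.7 - 5.2) / 6.7
X = 1.5 / 6.7
X = 0.2239


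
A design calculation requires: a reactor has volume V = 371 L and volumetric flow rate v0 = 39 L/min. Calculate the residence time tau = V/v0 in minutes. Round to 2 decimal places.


tau = V / v0
tau = 371 / 39
tau = 9.51 min


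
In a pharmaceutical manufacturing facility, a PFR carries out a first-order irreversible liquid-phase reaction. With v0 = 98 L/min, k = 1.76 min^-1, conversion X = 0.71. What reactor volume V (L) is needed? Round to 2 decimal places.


V = (v0/k) * ln(1/(1-X))
V = (98/1.76) * ln(1/(1-0.71))
V = 55.681818 * ln(3.448276)
V = 55.681818 * 1.237874
V = 68.93 L


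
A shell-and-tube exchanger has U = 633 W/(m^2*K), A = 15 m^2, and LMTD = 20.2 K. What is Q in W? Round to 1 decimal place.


Q = U * A * LMTD
Q = 633 * 15 * 20.2
Q = 191799.0 W


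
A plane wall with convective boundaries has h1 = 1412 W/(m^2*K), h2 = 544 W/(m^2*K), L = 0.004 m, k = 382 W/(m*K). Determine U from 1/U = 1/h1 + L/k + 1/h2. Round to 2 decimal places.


1/U = 1/h1 + L/k + 1/h2
1/U = 1/1412 + 0.004/382 + 1/544
1/U = 0.0007082153 + 1.04712e-05 + 0.0018382353
1/U = 0.0025569218
U = 391.10 W/(m^2*K)


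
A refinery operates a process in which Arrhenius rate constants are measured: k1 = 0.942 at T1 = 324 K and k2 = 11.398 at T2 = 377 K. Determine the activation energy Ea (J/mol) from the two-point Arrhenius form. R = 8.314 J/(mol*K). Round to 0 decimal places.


Ea = R * ln(k2/k1) / (1/T1 - 1/T2)
ln(k2/k1) = ln(11.398/0.942) = 2.4931879
1/T1 - 1/T2 = 1/324 - 1/377 = 0.000433899859
Ea = 8.314 * 2.4931879 / 0.000433899859
Ea = 47772 J/mol


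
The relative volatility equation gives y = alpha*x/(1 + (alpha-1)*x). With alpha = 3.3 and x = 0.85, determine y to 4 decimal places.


y = alpha*x / (1 + (alpha-1)*x)
y = 3.3*0.85 / (1 + (3.3-1)*0.85)
y = 2.805 / (1 + 1.955)
y = 2.805 / 2.955
y = 0.9492


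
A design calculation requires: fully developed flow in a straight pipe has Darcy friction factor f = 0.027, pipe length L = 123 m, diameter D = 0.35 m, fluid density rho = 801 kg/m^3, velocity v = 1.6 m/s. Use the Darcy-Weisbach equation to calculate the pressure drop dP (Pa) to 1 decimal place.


dP = f * (L/D) * (rho*v^2/2)
dP = 0.027 * (123/0.35) * (801*1.6^2/2)
L/D = 351.42857143
rho*v^2/2 = 801*2.56/2 = 1025.28
dP = 0.027 * 351.42857143 * 1025.28
dP = 9728.4 Pa


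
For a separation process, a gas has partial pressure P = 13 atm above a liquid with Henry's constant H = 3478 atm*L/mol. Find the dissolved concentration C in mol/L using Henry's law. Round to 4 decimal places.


C = P / H
C = 13 / 3478
C = 0.0037 mol/L


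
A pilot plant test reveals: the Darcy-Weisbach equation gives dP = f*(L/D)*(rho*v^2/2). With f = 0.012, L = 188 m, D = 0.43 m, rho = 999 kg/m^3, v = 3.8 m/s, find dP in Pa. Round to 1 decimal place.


dP = f * (L/D) * (rho*v^2/2)
dP = 0.012 * (188/0.43) * (999*3.8^2/2)
L/D = 437.20930233
rho*v^2/2 = 999*14.44/2 = 7212.78
dP = 0.012 * 437.20930233 * 7212.78
dP = 37841.9 Pa


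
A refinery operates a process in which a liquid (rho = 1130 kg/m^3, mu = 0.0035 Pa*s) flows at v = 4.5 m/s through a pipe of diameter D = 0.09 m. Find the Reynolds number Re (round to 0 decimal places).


Re = rho * v * D / mu
Re = 1130 * 4.5 * 0.09 / 0.0035
Re = 457.65 / 0.0035
Re = 130757


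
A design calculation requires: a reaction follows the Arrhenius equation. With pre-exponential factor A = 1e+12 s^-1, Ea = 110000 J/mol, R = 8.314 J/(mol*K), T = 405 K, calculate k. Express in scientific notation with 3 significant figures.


k = A * exp(-Ea/(R*T))
k = 1e+12 * exp(-110000 / (8.314 * 405))
k = 1e+12 * exp(-32.668383)
k = 6.49e-03


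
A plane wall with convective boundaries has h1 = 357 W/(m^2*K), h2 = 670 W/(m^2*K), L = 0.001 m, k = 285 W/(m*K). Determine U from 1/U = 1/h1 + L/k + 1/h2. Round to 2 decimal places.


1/U = 1/h1 + L/k + 1/h2
1/U = 1/357 + 0.001/285 + 1/670
1/U = 0.0028011204 + 3.5088e-06 + 0.0014925373
1/U = 0.0042971665
U = 232.71 W/(m^2*K)


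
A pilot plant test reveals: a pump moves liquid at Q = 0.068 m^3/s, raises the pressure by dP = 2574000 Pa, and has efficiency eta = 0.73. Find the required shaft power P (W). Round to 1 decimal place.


P = Q * dP / eta
P = 0.068 * 2574000 / 0.73
P = 175032.0 / 0.73
P = 239769.9 W


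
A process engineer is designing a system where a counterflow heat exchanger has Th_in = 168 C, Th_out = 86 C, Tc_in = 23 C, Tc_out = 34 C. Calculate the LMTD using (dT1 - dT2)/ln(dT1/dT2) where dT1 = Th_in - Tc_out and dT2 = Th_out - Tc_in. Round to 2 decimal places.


dT1 = Th_in - Tc_out = 168 - 34 = 134
dT2 = Th_out - Tc_in = 86 - 23 = 63
LMTD = (dT1 - dT2) / ln(dT1/dT2)
LMTD = (134 - 63) / ln(134/63)
LMTD = 94.08 K


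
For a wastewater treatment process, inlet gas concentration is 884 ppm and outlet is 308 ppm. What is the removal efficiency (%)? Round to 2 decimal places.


Efficiency = (G_in - G_out) / G_in * 100%
Efficiency = (884 - 308) / 884 * 100
Efficiency = 576 / 884 * 100
Efficiency = 65.16%


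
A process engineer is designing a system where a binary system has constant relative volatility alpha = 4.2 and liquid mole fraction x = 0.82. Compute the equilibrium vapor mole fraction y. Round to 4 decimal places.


y = alpha*x / (1 + (alpha-1)*x)
y = 4.2*0.82 / (1 + (4.2-1)*0.82)
y = 3.444 / (1 + 2.624)
y = 3.444 / 3.624
y = 0.9503


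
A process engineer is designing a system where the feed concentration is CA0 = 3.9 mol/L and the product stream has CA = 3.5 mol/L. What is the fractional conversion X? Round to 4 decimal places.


X = (CA0 - CA) / CA0
X = (3.9 - 3.5) / 3.9
X = 0.4 / 3.9
X = 0.1026


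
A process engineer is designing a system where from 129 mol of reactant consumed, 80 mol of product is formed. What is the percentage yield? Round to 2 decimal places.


Yield = (moles product / moles consumed) * 100%
Yield = (80 / 129) * 100
Yield = 0.6202 * 100
Yield = 62.02%


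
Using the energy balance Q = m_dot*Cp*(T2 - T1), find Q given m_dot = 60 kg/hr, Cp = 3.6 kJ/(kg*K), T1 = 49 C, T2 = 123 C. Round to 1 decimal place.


Q = m_dot * Cp * (T2 - T1)
Q = 60 * 3.6 * (123 - 49)
Q = 60 * 3.6 * 74
Q = 15984.0 kJ/hr


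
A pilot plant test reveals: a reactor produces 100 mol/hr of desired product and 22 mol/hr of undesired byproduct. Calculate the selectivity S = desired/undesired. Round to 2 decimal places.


S = desired product rate / undesired product rate
S = 100 / 22
S = 4.55


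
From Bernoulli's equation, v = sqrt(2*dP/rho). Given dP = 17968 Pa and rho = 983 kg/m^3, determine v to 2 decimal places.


v = sqrt(2*dP/rho)
v = sqrt(2*17968/983)
v = sqrt(36.557477)
v = 6.05 m/s


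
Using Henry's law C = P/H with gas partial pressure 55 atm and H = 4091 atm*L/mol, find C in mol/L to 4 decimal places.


C = P / H
C = 55 / 4091
C = 0.0134 mol/L


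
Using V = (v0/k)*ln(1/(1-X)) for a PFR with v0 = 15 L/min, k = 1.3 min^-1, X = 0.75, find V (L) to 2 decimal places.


V = (v0/k) * ln(1/(1-X))
V = (15/1.3) * ln(1/(1-0.75))
V = 11.538462 * ln(4.0)
V = 11.538462 * 1.386294
V = 16.00 L


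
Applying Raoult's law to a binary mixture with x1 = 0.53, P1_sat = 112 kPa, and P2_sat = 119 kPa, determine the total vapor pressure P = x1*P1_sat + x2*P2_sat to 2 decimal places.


P = x1*P1_sat + x2*P2_sat
x2 = 1 - x1 = 1 - 0.53 = 0.47
P = 0.53*112 + 0.47*119
P = 59.36 + 55.93
P = 115.29 kPa


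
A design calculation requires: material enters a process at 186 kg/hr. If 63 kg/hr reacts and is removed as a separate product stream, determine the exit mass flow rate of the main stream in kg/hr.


Steady-state mass balance on the main outlet: F_out = F_in - F_removed
F_out = 186 - 63
F_out = 123 kg/hr


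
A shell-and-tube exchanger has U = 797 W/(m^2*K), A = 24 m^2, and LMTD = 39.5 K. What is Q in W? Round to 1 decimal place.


Q = U * A * LMTD
Q = 797 * 24 * 39.5
Q = 755556.0 W


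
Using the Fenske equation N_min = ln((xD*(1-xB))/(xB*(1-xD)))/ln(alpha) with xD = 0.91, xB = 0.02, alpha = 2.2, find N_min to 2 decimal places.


N_min = ln((xD*(1-xB))/(xB*(1-xD))) / ln(alpha)
Numerator inside ln: 0.8918 / 0.0018 = 495.444444
ln(495.444444) = 6.205455
ln(alpha) = ln(2.2) = 0.788457
N_min = 6.205455 / 0.788457 = 7.87


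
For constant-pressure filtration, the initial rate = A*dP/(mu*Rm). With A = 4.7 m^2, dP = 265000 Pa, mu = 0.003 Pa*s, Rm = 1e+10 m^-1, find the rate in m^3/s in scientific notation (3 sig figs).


rate = A * dP / (mu * Rm)
rate = 4.7 * 265000 / (0.003 * 1e+10)
rate = 1245500.0 / 3.000e+07
rate = 4.15e-02 m^3/s


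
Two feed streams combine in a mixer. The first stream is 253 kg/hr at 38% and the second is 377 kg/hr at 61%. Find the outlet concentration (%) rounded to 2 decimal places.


Mass balance on solute: F1*x1 + F2*x2 = F3*x3
F3 = F1 + F2 = 253 + 377 = 630 kg/hr
x3 = (F1*x1 + F2*x2)/F3
x3 = (253*0.38 + 377*0.61) / 630
x3 = 51.76%


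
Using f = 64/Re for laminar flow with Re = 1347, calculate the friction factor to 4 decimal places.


f = 64 / Re
f = 64 / 1347
f = 0.0475


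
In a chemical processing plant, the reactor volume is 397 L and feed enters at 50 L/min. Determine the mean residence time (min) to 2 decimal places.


tau = V / v0
tau = 397 / 50
tau = 7.94 min


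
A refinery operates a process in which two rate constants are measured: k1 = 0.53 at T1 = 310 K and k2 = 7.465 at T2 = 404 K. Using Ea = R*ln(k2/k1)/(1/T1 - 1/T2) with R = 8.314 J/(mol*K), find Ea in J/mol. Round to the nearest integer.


Ea = R * ln(k2/k1) / (1/T1 - 1/T2)
ln(k2/k1) = ln(7.465/0.53) = 2.6451037
1/T1 - 1/T2 = 1/310 - 1/404 = 0.000750558927
Ea = 8.314 * 2.6451037 / 0.000750558927
Ea = 29300 J/mol


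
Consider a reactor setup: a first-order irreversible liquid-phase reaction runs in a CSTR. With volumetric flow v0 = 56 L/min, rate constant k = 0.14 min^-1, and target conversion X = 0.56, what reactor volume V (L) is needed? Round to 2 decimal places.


V = v0 * X / (k * (1 - X))
V = 56 * 0.56 / (0.14 * (1 - 0.56))
V = 31.36 / (0.14 * 0.44)
V = 31.36 / 0.0616
V = 509.09 L


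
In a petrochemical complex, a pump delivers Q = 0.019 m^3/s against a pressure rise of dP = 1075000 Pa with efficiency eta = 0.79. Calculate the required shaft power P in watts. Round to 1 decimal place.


P = Q * dP / eta
P = 0.019 * 1075000 / 0.79
P = 20425.0 / 0.79
P = 25854.4 W


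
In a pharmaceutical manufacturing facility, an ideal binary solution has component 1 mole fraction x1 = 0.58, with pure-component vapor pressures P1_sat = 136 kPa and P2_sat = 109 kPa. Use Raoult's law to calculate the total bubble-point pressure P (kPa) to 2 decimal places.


P = x1*P1_sat + x2*P2_sat
x2 = 1 - x1 = 1 - 0.58 = 0.42
P = 0.58*136 + 0.42*109
P = 78.88 + 45.78
P = 124.66 kPa


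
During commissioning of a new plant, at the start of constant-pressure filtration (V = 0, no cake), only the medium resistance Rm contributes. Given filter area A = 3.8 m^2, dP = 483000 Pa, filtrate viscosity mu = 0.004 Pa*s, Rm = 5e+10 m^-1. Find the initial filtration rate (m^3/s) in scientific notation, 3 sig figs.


rate = A * dP / (mu * Rm)
rate = 3.8 * 483000 / (0.004 * 5e+10)
rate = 1835400.0 / 2.000e+08
rate = 9.18e-03 m^3/s


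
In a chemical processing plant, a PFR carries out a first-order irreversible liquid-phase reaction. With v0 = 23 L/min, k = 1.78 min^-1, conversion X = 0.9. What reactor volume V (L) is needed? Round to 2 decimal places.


V = (v0/k) * ln(1/(1-X))
V = (23/1.78) * ln(1/(1-0.9))
V = 12.921348 * ln(10.0)
V = 12.921348 * 2.302585
V = 29.75 L


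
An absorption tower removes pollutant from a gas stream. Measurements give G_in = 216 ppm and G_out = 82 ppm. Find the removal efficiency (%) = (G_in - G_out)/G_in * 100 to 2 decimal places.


Efficiency = (G_in - G_out) / G_in * 100%
Efficiency = (216 - 82) / 216 * 100
Efficiency = 134 / 216 * 100
Efficiency = 62.04%


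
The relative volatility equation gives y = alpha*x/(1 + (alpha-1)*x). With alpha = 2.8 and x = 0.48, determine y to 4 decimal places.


y = alpha*x / (1 + (alpha-1)*x)
y = 2.8*0.48 / (1 + (2.8-1)*0.48)
y = 1.344 / (1 + 0.864)
y = 1.344 / 1.864
y = 0.7210


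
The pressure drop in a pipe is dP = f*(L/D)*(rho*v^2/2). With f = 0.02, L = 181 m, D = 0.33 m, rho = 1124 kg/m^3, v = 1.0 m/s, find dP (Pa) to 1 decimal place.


dP = f * (L/D) * (rho*v^2/2)
dP = 0.02 * (181/0.33) * (1124*1.0^2/2)
L/D = 548.48484848
rho*v^2/2 = 1124*1.0/2 = 562.0
dP = 0.02 * 548.48484848 * 562.0
dP = 6165.0 Pa


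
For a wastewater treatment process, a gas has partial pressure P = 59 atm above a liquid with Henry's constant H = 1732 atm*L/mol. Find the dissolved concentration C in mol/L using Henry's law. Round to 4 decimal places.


C = P / H
C = 59 / 1732
C = 0.0341 mol/L


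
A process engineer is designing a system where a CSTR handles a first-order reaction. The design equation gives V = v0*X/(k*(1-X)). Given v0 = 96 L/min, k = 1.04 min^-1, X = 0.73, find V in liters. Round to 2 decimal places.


V = v0 * X / (k * (1 - X))
V = 96 * 0.73 / (1.04 * (1 - 0.73))
V = 70.08 / (1.04 * 0.27)
V = 70.08 / 0.2808
V = 249.57 L


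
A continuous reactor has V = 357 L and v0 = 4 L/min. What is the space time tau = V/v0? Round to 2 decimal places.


tau = V / v0
tau = 357 / 4
tau = 89.25 min


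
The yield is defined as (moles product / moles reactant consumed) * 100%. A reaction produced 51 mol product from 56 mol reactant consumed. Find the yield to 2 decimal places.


Yield = (moles product / moles consumed) * 100%
Yield = (51 / 56) * 100
Yield = 0.9107 * 100
Yield = 91.07%


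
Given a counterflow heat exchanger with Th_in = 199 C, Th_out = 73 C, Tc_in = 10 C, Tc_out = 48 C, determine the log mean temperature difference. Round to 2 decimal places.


dT1 = Th_in - Tc_out = 199 - 48 = 151
dT2 = Th_out - Tc_in = 73 - 10 = 63
LMTD = (dT1 - dT2) / ln(dT1/dT2)
LMTD = (151 - 63) / ln(151/63)
LMTD = 100.67 K


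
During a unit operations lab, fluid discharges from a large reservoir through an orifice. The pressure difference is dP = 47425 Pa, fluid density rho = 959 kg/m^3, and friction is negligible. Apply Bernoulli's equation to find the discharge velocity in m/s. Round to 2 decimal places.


v = sqrt(2*dP/rho)
v = sqrt(2*47425/959)
v = sqrt(98.905109)
v = 9.95 m/s


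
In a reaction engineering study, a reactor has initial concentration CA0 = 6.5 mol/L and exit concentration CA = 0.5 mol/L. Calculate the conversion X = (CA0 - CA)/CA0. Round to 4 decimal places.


X = (CA0 - CA) / CA0
X = (6.5 - 0.5) / 6.5
X = 6.0 / 6.5
X = 0.9231


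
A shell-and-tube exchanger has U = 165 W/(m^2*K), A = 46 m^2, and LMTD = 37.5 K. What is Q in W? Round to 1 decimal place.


Q = U * A * LMTD
Q = 165 * 46 * 37.5
Q = 284625.0 W


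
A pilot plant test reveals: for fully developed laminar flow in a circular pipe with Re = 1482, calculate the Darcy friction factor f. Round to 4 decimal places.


f = 64 / Re
f = 64 / 1482
f = 0.0432


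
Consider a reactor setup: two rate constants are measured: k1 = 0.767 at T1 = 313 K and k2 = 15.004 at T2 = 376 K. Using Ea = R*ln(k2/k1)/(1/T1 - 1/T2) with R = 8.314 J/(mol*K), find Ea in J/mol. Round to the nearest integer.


Ea = R * ln(k2/k1) / (1/T1 - 1/T2)
ln(k2/k1) = ln(15.004/0.767) = 2.9735853
1/T1 - 1/T2 = 1/313 - 1/376 = 0.000535313711
Ea = 8.314 * 2.9735853 / 0.000535313711
Ea = 46183 J/mol


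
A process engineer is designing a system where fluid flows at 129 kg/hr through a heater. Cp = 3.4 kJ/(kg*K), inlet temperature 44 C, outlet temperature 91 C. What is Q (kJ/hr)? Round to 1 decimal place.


Q = m_dot * Cp * (T2 - T1)
Q = 129 * 3.4 * (91 - 44)
Q = 129 * 3.4 * 47
Q = 20614.2 kJ/hr


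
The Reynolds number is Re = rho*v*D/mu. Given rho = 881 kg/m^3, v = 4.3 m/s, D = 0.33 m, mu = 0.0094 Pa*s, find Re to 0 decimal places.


Re = rho * v * D / mu
Re = 881 * 4.3 * 0.33 / 0.0094
Re = 1250.139 / 0.0094
Re = 132994


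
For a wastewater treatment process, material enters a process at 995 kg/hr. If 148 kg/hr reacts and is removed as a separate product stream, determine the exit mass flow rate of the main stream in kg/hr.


Steady-state mass balance on the main outlet: F_out = F_in - F_removed
F_out = 995 - 148
F_out = 847 kg/hr


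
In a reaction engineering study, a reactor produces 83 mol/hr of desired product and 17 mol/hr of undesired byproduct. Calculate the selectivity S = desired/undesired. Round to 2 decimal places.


S = desired product rate / undesired product rate
S = 83 / 17
S = 4.88


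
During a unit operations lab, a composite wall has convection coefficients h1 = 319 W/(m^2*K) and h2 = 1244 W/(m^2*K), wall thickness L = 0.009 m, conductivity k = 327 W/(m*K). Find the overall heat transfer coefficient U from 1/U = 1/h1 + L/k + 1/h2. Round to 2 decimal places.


1/U = 1/h1 + L/k + 1/h2
1/U = 1/319 + 0.009/327 + 1/1244
1/U = 0.0031347962 + 2.75229e-05 + 0.0008038585
1/U = 0.0039661776
U = 252.13 W/(m^2*K)


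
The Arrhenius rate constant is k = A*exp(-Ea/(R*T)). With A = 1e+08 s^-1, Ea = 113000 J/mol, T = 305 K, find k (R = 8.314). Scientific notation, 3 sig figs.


k = A * exp(-Ea/(R*T))
k = 1e+08 * exp(-113000 / (8.314 * 305))
k = 1e+08 * exp(-44.562401)
k = 4.43e-12


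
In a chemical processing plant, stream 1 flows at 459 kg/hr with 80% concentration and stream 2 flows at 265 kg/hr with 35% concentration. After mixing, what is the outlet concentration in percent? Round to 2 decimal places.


Mass balance on solute: F1*x1 + F2*x2 = F3*x3
F3 = F1 + F2 = 459 + 265 = 724 kg/hr
x3 = (F1*x1 + F2*x2)/F3
x3 = (459*0.8 + 265*0.35) / 724
x3 = 63.53%


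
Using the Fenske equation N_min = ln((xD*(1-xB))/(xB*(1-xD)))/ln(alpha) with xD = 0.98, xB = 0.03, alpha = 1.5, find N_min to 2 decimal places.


N_min = ln((xD*(1-xB))/(xB*(1-xD))) / ln(alpha)
Numerator inside ln: 0.9506 / 0.0006 = 1584.333333
ln(1584.333333) = 7.367919
ln(alpha) = ln(1.5) = 0.405465
N_min = 7.367919 / 0.405465 = 18.17


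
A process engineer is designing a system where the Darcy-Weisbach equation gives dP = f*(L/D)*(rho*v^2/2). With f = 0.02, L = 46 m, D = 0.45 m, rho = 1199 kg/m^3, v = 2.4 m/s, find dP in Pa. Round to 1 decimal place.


dP = f * (L/D) * (rho*v^2/2)
dP = 0.02 * (46/0.45) * (1199*2.4^2/2)
L/D = 102.22222222
rho*v^2/2 = 1199*5.76/2 = 3453.12
dP = 0.02 * 102.22222222 * 3453.12
dP = 7059.7 Pa


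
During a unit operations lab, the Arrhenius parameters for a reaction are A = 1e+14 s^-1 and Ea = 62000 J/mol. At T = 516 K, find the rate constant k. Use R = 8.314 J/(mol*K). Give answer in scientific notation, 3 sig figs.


k = A * exp(-Ea/(R*T))
k = 1e+14 * exp(-62000 / (8.314 * 516))
k = 1e+14 * exp(-14.452134)
k = 5.29e+07


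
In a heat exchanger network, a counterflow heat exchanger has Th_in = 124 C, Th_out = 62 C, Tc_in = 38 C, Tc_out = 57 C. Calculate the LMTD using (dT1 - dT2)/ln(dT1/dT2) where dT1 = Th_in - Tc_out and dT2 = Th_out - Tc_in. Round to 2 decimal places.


dT1 = Th_in - Tc_out = 124 - 57 = 67
dT2 = Th_out - Tc_in = 62 - 38 = 24
LMTD = (dT1 - dT2) / ln(dT1/dT2)
LMTD = (67 - 24) / ln(67/24)
LMTD = 41.88 K


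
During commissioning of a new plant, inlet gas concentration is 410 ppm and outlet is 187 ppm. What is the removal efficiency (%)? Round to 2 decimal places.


Efficiency = (G_in - G_out) / G_in * 100%
Efficiency = (410 - 187) / 410 * 100
Efficiency = 223 / 410 * 100
Efficiency = 54.39%


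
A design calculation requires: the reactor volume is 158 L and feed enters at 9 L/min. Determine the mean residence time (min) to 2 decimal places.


tau = V / v0
tau = 158 / 9
tau = 17.56 min


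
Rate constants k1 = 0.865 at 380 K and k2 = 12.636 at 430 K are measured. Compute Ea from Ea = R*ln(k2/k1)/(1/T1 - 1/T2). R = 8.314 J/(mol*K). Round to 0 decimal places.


Ea = R * ln(k2/k1) / (1/T1 - 1/T2)
ln(k2/k1) = ln(12.636/0.865) = 2.6815757
1/T1 - 1/T2 = 1/380 - 1/430 = 0.000305997552
Ea = 8.314 * 2.6815757 / 0.000305997552
Ea = 72859 J/mol


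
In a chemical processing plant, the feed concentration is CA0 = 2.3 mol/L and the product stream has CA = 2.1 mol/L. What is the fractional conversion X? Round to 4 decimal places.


X = (CA0 - CA) / CA0
X = (2.3 - 2.1) / 2.3
X = 0.2 / 2.3
X = 0.0870


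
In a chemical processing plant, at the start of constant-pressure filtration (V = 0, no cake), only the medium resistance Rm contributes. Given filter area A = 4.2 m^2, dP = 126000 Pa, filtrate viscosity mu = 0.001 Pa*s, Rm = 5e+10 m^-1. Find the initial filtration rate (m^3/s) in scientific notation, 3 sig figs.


rate = A * dP / (mu * Rm)
rate = 4.2 * 126000 / (0.001 * 5e+10)
rate = 529200.0 / 5.000e+07
rate = 1.06e-02 m^3/s


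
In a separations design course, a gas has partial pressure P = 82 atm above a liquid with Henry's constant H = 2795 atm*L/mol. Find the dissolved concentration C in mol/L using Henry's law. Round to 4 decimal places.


C = P / H
C = 82 / 2795
C = 0.0293 mol/L


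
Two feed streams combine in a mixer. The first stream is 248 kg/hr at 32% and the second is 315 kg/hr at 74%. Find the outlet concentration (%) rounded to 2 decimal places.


Mass balance on solute: F1*x1 + F2*x2 = F3*x3
F3 = F1 + F2 = 248 + 315 = 563 kg/hr
x3 = (F1*x1 + F2*x2)/F3
x3 = (248*0.32 + 315*0.74) / 563
x3 = 55.50%


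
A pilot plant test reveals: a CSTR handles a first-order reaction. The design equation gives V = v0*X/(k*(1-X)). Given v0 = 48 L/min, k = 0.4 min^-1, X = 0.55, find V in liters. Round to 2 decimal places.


V = v0 * X / (k * (1 - X))
V = 48 * 0.55 / (0.4 * (1 - 0.55))
V = 26.4 / (0.4 * 0.45)
V = 26.4 / 0.18
V = 146.67 L


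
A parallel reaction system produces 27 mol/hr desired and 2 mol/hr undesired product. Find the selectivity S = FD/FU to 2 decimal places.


S = desired product rate / undesired product rate
S = 27 / 2
S = 13.50


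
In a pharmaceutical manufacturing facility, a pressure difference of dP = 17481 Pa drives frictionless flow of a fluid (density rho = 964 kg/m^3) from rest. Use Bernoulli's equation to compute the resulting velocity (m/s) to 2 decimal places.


v = sqrt(2*dP/rho)
v = sqrt(2*17481/964)
v = sqrt(36.267635)
v = 6.02 m/s


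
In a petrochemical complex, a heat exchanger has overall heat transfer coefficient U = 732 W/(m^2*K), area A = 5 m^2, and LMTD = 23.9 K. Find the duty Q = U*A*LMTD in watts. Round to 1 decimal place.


Q = U * A * LMTD
Q = 732 * 5 * 23.9
Q = 87474.0 W


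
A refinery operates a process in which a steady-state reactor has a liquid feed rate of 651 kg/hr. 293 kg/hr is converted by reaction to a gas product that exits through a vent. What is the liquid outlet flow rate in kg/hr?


Steady-state mass balance on the main outlet: F_out = F_in - F_removed
F_out = 651 - 293
F_out = 358 kg/hr


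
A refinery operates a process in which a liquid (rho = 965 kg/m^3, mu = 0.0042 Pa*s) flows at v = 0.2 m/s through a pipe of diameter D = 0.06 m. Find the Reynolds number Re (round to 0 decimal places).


Re = rho * v * D / mu
Re = 965 * 0.2 * 0.06 / 0.0042
Re = 11.58 / 0.0042
Re = 2757


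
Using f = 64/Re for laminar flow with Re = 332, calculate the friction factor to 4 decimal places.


f = 64 / Re
f = 64 / 332
f = 0.1928


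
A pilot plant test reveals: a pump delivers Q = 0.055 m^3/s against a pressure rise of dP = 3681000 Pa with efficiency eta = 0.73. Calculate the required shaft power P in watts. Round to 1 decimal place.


P = Q * dP / eta
P = 0.055 * 3681000 / 0.73
P = 202455.0 / 0.73
P = 277335.6 W


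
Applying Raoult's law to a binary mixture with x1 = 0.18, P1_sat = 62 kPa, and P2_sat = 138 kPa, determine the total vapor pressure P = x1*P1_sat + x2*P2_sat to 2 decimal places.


P = x1*P1_sat + x2*P2_sat
x2 = 1 - x1 = 1 - 0.18 = 0.82
P = 0.18*62 + 0.82*138
P = 11.16 + 113.16
P = 124.32 kPa


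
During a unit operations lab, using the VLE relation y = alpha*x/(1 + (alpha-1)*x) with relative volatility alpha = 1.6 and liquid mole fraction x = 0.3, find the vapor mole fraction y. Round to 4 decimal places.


y = alpha*x / (1 + (alpha-1)*x)
y = 1.6*0.3 / (1 + (1.6-1)*0.3)
y = 0.48 / (1 + 0.18)
y = 0.48 / 1.18
y = 0.4068


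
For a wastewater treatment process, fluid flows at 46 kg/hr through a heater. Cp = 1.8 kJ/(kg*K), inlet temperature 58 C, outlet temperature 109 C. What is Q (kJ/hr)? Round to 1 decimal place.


Q = m_dot * Cp * (T2 - T1)
Q = 46 * 1.8 * (109 - 58)
Q = 46 * 1.8 * 51
Q = 4222.8 kJ/hr


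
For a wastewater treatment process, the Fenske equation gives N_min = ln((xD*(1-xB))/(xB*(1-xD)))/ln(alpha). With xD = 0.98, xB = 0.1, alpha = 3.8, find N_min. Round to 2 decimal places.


N_min = ln((xD*(1-xB))/(xB*(1-xD))) / ln(alpha)
Numerator inside ln: 0.882 / 0.002 = 441.0
ln(441.0) = 6.089045
ln(alpha) = ln(3.8) = 1.335001
N_min = 6.089045 / 1.335001 = 4.56


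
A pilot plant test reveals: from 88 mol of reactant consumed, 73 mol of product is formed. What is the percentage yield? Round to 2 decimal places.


Yield = (moles product / moles consumed) * 100%
Yield = (73 / 88) * 100
Yield = 0.8295 * 100
Yield = 82.95%


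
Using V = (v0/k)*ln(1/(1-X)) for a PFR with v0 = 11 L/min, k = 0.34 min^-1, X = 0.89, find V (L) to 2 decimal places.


V = (v0/k) * ln(1/(1-X))
V = (11/0.34) * ln(1/(1-0.89))
V = 32.352941 * ln(9.090909)
V = 32.352941 * 2.207275
V = 71.41 L


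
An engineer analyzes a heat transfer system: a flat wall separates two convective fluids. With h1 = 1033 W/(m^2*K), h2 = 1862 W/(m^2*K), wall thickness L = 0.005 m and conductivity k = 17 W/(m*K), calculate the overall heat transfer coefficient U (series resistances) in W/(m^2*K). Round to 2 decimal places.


1/U = 1/h1 + L/k + 1/h2
1/U = 1/1033 + 0.005/17 + 1/1862
1/U = 0.0009680542 + 0.0002941176 + 0.0005370569
1/U = 0.0017992287
U = 555.79 W/(m^2*K)


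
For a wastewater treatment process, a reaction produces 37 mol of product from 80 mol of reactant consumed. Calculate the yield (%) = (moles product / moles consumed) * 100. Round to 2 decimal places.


Yield = (moles product / moles consumed) * 100%
Yield = (37 / 80) * 100
Yield = 0.4625 * 100
Yield = 46.25%


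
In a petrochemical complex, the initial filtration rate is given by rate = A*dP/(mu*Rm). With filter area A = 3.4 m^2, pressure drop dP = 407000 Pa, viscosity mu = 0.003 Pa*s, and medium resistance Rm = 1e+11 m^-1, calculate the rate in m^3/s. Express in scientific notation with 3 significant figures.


rate = A * dP / (mu * Rm)
rate = 3.4 * 407000 / (0.003 * 1e+11)
rate = 1383800.0 / 3.000e+08
rate = 4.61e-03 m^3/s


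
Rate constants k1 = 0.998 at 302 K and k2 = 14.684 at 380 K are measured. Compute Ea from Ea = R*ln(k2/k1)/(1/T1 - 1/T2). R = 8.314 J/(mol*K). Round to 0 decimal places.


Ea = R * ln(k2/k1) / (1/T1 - 1/T2)
ln(k2/k1) = ln(14.684/0.998) = 2.6887605
1/T1 - 1/T2 = 1/302 - 1/380 = 0.000679679331
Ea = 8.314 * 2.6887605 / 0.000679679331
Ea = 32890 J/mol


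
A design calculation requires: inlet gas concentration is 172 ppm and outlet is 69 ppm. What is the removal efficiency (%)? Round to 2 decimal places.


Efficiency = (G_in - G_out) / G_in * 100%
Efficiency = (172 - 69) / 172 * 100
Efficiency = 103 / 172 * 100
Efficiency = 59.88%


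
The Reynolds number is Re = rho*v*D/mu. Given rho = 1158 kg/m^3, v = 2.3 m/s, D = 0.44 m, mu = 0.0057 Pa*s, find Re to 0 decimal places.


Re = rho * v * D / mu
Re = 1158 * 2.3 * 0.44 / 0.0057
Re = 1171.896 / 0.0057
Re = 205596


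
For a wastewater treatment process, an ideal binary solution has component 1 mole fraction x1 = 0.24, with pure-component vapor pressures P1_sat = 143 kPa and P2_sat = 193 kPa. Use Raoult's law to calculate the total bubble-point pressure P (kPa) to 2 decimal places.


P = x1*P1_sat + x2*P2_sat
x2 = 1 - x1 = 1 - 0.24 = 0.76
P = 0.24*143 + 0.76*193
P = 34.32 + 146.68
P = 181.00 kPa


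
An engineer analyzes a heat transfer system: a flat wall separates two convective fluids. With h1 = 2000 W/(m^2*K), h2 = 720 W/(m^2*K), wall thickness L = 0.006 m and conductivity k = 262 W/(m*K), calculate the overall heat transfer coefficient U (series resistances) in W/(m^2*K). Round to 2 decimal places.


1/U = 1/h1 + L/k + 1/h2
1/U = 1/2000 + 0.006/262 + 1/720
1/U = 0.0005 + 2.29008e-05 + 0.0013888889
1/U = 0.0019117897
U = 523.07 W/(m^2*K)


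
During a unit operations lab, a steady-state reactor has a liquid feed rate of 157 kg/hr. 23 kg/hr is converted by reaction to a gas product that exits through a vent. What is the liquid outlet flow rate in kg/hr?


Steady-state mass balance on the main outlet: F_out = F_in - F_removed
F_out = 157 - 23
F_out = 134 kg/hr


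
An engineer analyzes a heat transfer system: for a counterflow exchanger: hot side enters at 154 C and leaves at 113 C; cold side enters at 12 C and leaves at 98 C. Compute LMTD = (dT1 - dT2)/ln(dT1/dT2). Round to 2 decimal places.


dT1 = Th_in - Tc_out = 154 - 98 = 56
dT2 = Th_out - Tc_in = 113 - 12 = 101
LMTD = (dT1 - dT2) / ln(dT1/dT2)
LMTD = (56 - 101) / ln(56/101)
LMTD = 76.30 K


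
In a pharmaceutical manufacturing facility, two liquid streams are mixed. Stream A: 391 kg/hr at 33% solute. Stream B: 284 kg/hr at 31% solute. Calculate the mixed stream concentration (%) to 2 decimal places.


Mass balance on solute: F1*x1 + F2*x2 = F3*x3
F3 = F1 + F2 = 391 + 284 = 675 kg/hr
x3 = (F1*x1 + F2*x2)/F3
x3 = (391*0.33 + 284*0.31) / 675
x3 = 32.16%


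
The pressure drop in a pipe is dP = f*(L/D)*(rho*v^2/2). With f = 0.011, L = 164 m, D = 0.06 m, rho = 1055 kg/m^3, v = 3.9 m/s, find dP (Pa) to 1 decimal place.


dP = f * (L/D) * (rho*v^2/2)
dP = 0.011 * (164/0.06) * (1055*3.9^2/2)
L/D = 2733.33333333
rho*v^2/2 = 1055*15.21/2 = 8023.275
dP = 0.011 * 2733.33333333 * 8023.275
dP = 241233.1 Pa


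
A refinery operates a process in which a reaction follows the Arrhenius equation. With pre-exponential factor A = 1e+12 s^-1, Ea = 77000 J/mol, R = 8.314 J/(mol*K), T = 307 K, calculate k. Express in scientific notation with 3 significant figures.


k = A * exp(-Ea/(R*T))
k = 1e+12 * exp(-77000 / (8.314 * 307))
k = 1e+12 * exp(-30.167709)
k = 7.91e-02


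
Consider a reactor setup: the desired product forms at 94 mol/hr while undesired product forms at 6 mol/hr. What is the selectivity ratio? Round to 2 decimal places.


S = desired product rate / undesired product rate
S = 94 / 6
S = 15.67


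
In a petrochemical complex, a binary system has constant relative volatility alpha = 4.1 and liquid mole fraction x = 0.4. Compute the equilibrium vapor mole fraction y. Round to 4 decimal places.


y = alpha*x / (1 + (alpha-1)*x)
y = 4.1*0.4 / (1 + (4.1-1)*0.4)
y = 1.64 / (1 + 1.24)
y = 1.64 / 2.24
y = 0.7321


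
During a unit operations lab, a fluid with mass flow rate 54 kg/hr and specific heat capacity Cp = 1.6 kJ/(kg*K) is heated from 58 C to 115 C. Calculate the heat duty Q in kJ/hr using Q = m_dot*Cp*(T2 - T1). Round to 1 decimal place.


Q = m_dot * Cp * (T2 - T1)
Q = 54 * 1.6 * (115 - 58)
Q = 54 * 1.6 * 57
Q = 4924.8 kJ/hr


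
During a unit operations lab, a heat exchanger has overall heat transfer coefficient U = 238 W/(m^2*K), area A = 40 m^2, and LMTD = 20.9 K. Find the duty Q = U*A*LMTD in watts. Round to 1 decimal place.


Q = U * A * LMTD
Q = 238 * 40 * 20.9
Q = 198968.0 W


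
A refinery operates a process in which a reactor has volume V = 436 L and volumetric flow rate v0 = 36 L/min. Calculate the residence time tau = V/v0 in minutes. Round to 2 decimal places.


tau = V / v0
tau = 436 / 36
tau = 12.11 min


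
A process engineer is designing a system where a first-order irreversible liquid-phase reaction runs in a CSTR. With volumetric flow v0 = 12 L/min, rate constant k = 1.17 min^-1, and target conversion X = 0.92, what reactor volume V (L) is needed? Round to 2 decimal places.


V = v0 * X / (k * (1 - X))
V = 12 * 0.92 / (1.17 * (1 - 0.92))
V = 11.04 / (1.17 * 0.08)
V = 11.04 / 0.0936
V = 117.95 L


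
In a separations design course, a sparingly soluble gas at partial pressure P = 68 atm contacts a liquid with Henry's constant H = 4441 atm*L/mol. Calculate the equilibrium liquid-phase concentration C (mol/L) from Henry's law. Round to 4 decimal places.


C = P / H
C = 68 / 4441
C = 0.0153 mol/L


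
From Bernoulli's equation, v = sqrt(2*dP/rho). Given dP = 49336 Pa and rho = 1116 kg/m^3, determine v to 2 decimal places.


v = sqrt(2*dP/rho)
v = sqrt(2*49336/1116)
v = sqrt(88.415771)
v = 9.40 m/s


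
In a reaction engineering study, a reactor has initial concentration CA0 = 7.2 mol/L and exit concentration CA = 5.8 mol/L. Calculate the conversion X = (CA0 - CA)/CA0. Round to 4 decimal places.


X = (CA0 - CA) / CA0
X = (7.2 - 5.8) / 7.2
X = 1.4 / 7.2
X = 0.1944


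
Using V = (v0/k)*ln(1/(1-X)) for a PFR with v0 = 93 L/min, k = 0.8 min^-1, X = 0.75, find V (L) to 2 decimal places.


V = (v0/k) * ln(1/(1-X))
V = (93/0.8) * ln(1/(1-0.75))
V = 116.25 * ln(4.0)
V = 116.25 * 1.386294
V = 161.16 L


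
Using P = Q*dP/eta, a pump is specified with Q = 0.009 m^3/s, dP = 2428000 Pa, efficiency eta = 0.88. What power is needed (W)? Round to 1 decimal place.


P = Q * dP / eta
P = 0.009 * 2428000 / 0.88
P = 21852.0 / 0.88
P = 24831.8 W


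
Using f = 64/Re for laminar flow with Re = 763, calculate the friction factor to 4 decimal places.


f = 64 / Re
f = 64 / 763
f = 0.0839


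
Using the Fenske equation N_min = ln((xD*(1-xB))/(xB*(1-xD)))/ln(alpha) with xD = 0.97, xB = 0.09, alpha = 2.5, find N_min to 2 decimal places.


N_min = ln((xD*(1-xB))/(xB*(1-xD))) / ln(alpha)
Numerator inside ln: 0.8827 / 0.0027 = 326.925926
ln(326.925926) = 5.789734
ln(alpha) = ln(2.5) = 0.916291
N_min = 5.789734 / 0.916291 = 6.32


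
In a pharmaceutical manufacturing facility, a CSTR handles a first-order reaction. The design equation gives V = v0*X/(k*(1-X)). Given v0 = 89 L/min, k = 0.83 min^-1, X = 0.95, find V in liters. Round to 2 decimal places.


V = v0 * X / (k * (1 - X))
V = 89 * 0.95 / (0.83 * (1 - 0.95))
V = 84.55 / (0.83 * 0.05)
V = 84.55 / 0.0415
V = 2037.35 L


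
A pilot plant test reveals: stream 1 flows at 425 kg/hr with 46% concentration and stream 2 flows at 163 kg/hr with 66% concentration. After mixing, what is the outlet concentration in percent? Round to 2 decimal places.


Mass balance on solute: F1*x1 + F2*x2 = F3*x3
F3 = F1 + F2 = 425 + 163 = 588 kg/hr
x3 = (F1*x1 + F2*x2)/F3
x3 = (425*0.46 + 163*0.66) / 588
x3 = 51.54%


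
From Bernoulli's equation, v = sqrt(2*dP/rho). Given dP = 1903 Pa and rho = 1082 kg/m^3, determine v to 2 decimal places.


v = sqrt(2*dP/rho)
v = sqrt(2*1903/1082)
v = sqrt(3.51756)
v = 1.88 m/s


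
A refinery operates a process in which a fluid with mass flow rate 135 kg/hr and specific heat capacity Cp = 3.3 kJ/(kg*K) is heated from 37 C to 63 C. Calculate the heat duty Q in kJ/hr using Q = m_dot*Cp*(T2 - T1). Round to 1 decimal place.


Q = m_dot * Cp * (T2 - T1)
Q = 135 * 3.3 * (63 - 37)
Q = 135 * 3.3 * 26
Q = 11583.0 kJ/hr


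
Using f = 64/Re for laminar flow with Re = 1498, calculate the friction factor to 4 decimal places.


f = 64 / Re
f = 64 / 1498
f = 0.0427


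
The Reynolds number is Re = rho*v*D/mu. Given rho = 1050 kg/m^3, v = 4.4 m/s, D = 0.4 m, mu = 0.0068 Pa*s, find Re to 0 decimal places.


Re = rho * v * D / mu
Re = 1050 * 4.4 * 0.4 / 0.0068
Re = 1848.0 / 0.0068
Re = 271765


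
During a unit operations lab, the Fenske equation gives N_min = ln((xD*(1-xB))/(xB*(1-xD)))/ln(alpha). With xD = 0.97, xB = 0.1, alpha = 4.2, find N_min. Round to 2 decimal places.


N_min = ln((xD*(1-xB))/(xB*(1-xD))) / ln(alpha)
Numerator inside ln: 0.873 / 0.003 = 291.0
ln(291.0) = 5.673323
ln(alpha) = ln(4.2) = 1.435085
N_min = 5.673323 / 1.435085 = 3.95


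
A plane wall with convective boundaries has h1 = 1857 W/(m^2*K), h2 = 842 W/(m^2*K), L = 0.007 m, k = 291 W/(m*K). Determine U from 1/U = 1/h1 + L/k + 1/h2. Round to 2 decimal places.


1/U = 1/h1 + L/k + 1/h2
1/U = 1/1857 + 0.007/291 + 1/842
1/U = 0.000538503 + 2.4055e-05 + 0.0011876485
1/U = 0.0017502065
U = 571.36 W/(m^2*K)


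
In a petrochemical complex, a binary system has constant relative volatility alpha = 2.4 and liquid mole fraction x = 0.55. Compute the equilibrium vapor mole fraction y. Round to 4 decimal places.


y = alpha*x / (1 + (alpha-1)*x)
y = 2.4*0.55 / (1 + (2.4-1)*0.55)
y = 1.32 / (1 + 0.77)
y = 1.32 / 1.77
y = 0.7458


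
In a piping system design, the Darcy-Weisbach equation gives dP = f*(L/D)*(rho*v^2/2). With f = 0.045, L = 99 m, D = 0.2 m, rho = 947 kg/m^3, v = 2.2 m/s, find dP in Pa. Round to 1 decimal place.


dP = f * (L/D) * (rho*v^2/2)
dP = 0.045 * (99/0.2) * (947*2.2^2/2)
L/D = 495.0
rho*v^2/2 = 947*4.84/2 = 2291.74
dP = 0.045 * 495.0 * 2291.74
dP = 51048.5 Pa


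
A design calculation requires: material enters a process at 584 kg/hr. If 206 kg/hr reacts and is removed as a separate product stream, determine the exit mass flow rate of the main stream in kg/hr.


Steady-state mass balance on the main outlet: F_out = F_in - F_removed
F_out = 584 - 206
F_out = 378 kg/hr


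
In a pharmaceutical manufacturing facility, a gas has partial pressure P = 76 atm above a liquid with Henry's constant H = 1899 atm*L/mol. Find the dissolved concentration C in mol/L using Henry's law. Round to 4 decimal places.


C = P / H
C = 76 / 1899
C = 0.0400 mol/L
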